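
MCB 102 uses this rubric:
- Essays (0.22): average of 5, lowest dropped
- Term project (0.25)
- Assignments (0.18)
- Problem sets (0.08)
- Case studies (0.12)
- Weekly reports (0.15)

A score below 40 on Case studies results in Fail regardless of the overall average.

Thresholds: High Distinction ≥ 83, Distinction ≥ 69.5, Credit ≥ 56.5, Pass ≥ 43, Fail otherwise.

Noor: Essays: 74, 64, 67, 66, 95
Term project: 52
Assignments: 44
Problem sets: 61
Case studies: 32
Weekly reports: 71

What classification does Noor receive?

Fail

Essays: drop 64 → average of remaining 4 = 302/4 = 75.5
Case studies score 32 < 40: minimum not met.
Weighted total:
  Essays 75.5 × 0.22 = 16.61
  Term project 52 × 0.25 = 13
  Assignments 44 × 0.18 = 7.92
  Problem sets 61 × 0.08 = 4.88
  Case studies 32 × 0.12 = 3.84
  Weekly reports 71 × 0.15 = 10.65
Sum = 56.9
Because the Case studies minimum was not met, the result is Fail.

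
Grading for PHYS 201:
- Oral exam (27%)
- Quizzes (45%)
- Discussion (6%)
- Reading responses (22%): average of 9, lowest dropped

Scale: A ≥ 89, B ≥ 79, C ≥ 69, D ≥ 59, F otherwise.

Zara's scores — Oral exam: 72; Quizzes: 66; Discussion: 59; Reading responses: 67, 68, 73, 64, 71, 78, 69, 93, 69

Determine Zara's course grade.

Reading responses: drop 64 → average of remaining 8 = 588/8 = 73.5
Weighted total:
  Oral exam 72 × 0.27 = 19.44
  Quizzes 66 × 0.45 = 29.7
  Discussion 59 × 0.06 = 3.54
  Reading responses 73.5 × 0.22 = 16.17
Sum = 68.85
68.85 is ≥ 59 and < 69 → D

D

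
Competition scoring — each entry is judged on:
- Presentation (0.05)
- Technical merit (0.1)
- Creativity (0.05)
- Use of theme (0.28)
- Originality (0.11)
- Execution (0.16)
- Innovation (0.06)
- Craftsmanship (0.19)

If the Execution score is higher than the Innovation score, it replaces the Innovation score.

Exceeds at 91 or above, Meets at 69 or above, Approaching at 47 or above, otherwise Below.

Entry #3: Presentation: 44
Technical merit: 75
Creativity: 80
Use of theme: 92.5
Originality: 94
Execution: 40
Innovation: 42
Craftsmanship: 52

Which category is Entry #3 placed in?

Execution (40) ≤ Innovation (42), so Innovation stays at 42.
Weighted total:
  Presentation 44 × 0.05 = 2.2
  Technical merit 75 × 0.1 = 7.5
  Creativity 80 × 0.05 = 4
  Use of theme 92.5 × 0.28 = 25.9
  Originality 94 × 0.11 = 10.34
  Execution 40 × 0.16 = 6.4
  Innovation 42 × 0.06 = 2.52
  Craftsmanship 52 × 0.19 = 9.88
Sum = 68.74
68.74 is ≥ 47 and < 69 → Approaching

Approaching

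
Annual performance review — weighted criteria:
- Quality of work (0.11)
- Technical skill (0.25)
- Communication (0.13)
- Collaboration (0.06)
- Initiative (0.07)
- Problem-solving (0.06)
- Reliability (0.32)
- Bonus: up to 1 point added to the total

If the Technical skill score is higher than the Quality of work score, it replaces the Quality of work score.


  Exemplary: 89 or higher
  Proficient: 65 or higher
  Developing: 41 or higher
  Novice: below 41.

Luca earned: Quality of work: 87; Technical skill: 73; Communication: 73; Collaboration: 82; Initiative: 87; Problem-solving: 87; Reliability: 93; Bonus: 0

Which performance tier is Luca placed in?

Proficient

Technical skill (73) ≤ Quality of work (87), so Quality of work stays at 87.
Weighted total:
  Quality of work 87 × 0.11 = 9.57
  Technical skill 73 × 0.25 = 18.25
  Communication 73 × 0.13 = 9.49
  Collaboration 82 × 0.06 = 4.92
  Initiative 87 × 0.07 = 6.09
  Problem-solving 87 × 0.06 = 5.22
  Reliability 93 × 0.32 = 29.76
Sum = 83.3
Bonus: 83.3 + 0 = 83.3
83.3 is ≥ 65 and < 89 → Proficient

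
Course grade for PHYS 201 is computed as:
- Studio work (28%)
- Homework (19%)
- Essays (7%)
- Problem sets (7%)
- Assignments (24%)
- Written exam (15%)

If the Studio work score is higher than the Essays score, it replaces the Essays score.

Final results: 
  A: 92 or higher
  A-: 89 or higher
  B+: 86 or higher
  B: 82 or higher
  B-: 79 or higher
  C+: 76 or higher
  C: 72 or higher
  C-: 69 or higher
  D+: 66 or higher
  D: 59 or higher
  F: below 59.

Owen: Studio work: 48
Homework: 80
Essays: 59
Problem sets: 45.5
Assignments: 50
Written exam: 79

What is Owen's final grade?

Studio work (48) ≤ Essays (59), so Essays stays at 59.
Weighted total:
  Studio work 48 × 0.28 = 13.44
  Homework 80 × 0.19 = 15.2
  Essays 59 × 0.07 = 4.13
  Problem sets 45.5 × 0.07 = 3.185
  Assignments 50 × 0.24 = 12
  Written exam 79 × 0.15 = 11.85
Sum = 59.805
59.805 is ≥ 59 and < 66 → D

D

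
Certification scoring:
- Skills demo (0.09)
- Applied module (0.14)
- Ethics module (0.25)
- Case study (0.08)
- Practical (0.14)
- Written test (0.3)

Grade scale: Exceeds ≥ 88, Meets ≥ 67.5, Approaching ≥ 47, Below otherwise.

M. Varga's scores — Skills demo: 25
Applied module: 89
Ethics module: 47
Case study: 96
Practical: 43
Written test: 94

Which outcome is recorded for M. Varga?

Weighted total:
  Skills demo 25 × 0.09 = 2.25
  Applied module 89 × 0.14 = 12.46
  Ethics module 47 × 0.25 = 11.75
  Case study 96 × 0.08 = 7.68
  Practical 43 × 0.14 = 6.02
  Written test 94 × 0.3 = 28.2
Sum = 68.36
68.36 is ≥ 67.5 and < 88 → Meets

Meets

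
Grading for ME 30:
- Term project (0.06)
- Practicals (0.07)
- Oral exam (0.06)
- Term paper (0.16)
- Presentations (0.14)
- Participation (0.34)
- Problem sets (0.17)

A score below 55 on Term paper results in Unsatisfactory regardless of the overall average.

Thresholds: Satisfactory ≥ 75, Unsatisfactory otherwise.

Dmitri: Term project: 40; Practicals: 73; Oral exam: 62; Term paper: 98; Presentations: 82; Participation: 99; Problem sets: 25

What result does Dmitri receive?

Term paper score 98 ≥ 55: minimum met.
Weighted total:
  Term project 40 × 0.06 = 2.4
  Practicals 73 × 0.07 = 5.11
  Oral exam 62 × 0.06 = 3.72
  Term paper 98 × 0.16 = 15.68
  Presentations 82 × 0.14 = 11.48
  Participation 99 × 0.34 = 33.66
  Problem sets 25 × 0.17 = 4.25
Sum = 76.3
76.3 ≥ 75 → Satisfactory

Satisfactory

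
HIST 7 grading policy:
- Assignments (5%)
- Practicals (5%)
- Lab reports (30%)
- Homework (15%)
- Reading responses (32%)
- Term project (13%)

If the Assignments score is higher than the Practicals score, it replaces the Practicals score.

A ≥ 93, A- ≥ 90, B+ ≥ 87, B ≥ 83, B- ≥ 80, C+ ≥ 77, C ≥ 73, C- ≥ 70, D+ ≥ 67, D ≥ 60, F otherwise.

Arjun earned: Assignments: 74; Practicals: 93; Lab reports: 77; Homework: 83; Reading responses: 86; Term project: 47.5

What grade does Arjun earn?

C+

Assignments (74) ≤ Practicals (93), so Practicals stays at 93.
Weighted total:
  Assignments 74 × 0.05 = 3.7
  Practicals 93 × 0.05 = 4.65
  Lab reports 77 × 0.3 = 23.1
  Homework 83 × 0.15 = 12.45
  Reading responses 86 × 0.32 = 27.52
  Term project 47.5 × 0.13 = 6.175
Sum = 77.595
77.595 is ≥ 77 and < 80 → C+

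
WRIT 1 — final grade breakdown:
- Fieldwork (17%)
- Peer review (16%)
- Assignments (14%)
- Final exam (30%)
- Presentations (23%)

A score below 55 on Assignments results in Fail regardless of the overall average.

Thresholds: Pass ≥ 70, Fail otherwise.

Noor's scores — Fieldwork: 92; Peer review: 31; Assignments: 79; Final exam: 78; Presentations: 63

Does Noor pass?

Assignments score 79 ≥ 55: minimum met.
Weighted total:
  Fieldwork 92 × 0.17 = 15.64
  Peer review 31 × 0.16 = 4.96
  Assignments 79 × 0.14 = 11.06
  Final exam 78 × 0.3 = 23.4
  Presentations 63 × 0.23 = 14.49
Sum = 69.55
69.55 < 70 → Fail

Fail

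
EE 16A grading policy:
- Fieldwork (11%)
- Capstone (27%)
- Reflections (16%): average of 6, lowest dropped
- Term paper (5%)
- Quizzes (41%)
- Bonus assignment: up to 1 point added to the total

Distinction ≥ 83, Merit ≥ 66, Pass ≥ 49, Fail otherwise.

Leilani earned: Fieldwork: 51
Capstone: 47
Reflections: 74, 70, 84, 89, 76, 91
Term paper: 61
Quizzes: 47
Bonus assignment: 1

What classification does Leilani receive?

Reflections: drop 70 → average of remaining 5 = 414/5 = 82.8
Weighted total:
  Fieldwork 51 × 0.11 = 5.61
  Capstone 47 × 0.27 = 12.69
  Reflections 82.8 × 0.16 = 13.248
  Term paper 61 × 0.05 = 3.05
  Quizzes 47 × 0.41 = 19.27
Sum = 53.868
Bonus assignment: 53.868 + 1 = 54.868
54.868 is ≥ 49 and < 66 → Pass

Pass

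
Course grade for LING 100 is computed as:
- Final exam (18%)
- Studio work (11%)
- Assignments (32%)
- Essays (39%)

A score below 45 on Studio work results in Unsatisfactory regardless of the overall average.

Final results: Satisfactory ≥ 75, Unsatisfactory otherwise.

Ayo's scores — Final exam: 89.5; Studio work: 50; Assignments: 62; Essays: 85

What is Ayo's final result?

Unsatisfactory

Studio work score 50 ≥ 45: minimum met.
Weighted total:
  Final exam 89.5 × 0.18 = 16.11
  Studio work 50 × 0.11 = 5.5
  Assignments 62 × 0.32 = 19.84
  Essays 85 × 0.39 = 33.15
Sum = 74.6
74.6 < 75 → Unsatisfactory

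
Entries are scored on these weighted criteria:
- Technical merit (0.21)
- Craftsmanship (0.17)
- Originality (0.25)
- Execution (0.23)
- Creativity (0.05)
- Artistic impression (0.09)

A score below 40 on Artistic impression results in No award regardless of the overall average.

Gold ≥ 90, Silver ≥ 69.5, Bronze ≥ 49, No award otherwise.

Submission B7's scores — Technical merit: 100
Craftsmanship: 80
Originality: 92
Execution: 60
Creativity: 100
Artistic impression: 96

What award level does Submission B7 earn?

Artistic impression score 96 ≥ 40: minimum met.
Weighted total:
  Technical merit 100 × 0.21 = 21
  Craftsmanship 80 × 0.17 = 13.6
  Originality 92 × 0.25 = 23
  Execution 60 × 0.23 = 13.8
  Creativity 100 × 0.05 = 5
  Artistic impression 96 × 0.09 = 8.64
Sum = 85.04
85.04 is ≥ 69.5 and < 90 → Silver

Silver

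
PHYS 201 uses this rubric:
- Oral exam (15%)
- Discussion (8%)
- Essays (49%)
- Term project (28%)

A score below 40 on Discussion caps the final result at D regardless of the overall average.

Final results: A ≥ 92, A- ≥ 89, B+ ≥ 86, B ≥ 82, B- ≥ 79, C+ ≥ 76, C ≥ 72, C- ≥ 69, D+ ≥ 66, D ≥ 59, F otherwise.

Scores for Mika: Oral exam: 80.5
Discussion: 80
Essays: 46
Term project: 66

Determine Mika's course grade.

Discussion score 80 ≥ 40: minimum met.
Weighted total:
  Oral exam 80.5 × 0.15 = 12.075
  Discussion 80 × 0.08 = 6.4
  Essays 46 × 0.49 = 22.54
  Term project 66 × 0.28 = 18.48
Sum = 59.495
59.495 is ≥ 59 and < 66 → D

D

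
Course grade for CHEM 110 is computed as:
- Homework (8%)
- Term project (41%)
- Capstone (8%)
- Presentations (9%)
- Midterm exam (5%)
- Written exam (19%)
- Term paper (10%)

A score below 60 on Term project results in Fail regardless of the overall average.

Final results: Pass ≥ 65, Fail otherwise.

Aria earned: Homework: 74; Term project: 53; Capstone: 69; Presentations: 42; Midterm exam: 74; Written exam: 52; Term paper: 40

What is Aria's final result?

Term project score 53 < 60: minimum not met.
Weighted total:
  Homework 74 × 0.08 = 5.92
  Term project 53 × 0.41 = 21.73
  Capstone 69 × 0.08 = 5.52
  Presentations 42 × 0.09 = 3.78
  Midterm exam 74 × 0.05 = 3.7
  Written exam 52 × 0.19 = 9.88
  Term paper 40 × 0.1 = 4
Sum = 54.53
Because the Term project minimum was not met, the result is Fail.

Fail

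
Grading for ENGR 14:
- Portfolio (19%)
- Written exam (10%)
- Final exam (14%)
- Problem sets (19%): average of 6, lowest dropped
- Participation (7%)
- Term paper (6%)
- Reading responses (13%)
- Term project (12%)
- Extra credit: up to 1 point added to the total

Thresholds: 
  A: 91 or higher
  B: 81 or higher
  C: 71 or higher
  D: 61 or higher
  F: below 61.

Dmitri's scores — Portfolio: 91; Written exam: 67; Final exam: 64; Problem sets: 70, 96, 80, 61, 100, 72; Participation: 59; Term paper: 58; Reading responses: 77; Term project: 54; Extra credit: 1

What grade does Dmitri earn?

Problem sets: drop 61 → average of remaining 5 = 418/5 = 83.6
Weighted total:
  Portfolio 91 × 0.19 = 17.29
  Written exam 67 × 0.1 = 6.7
  Final exam 64 × 0.14 = 8.96
  Problem sets 83.6 × 0.19 = 15.884
  Participation 59 × 0.07 = 4.13
  Term paper 58 × 0.06 = 3.48
  Reading responses 77 × 0.13 = 10.01
  Term project 54 × 0.12 = 6.48
Sum = 72.934
Extra credit: 72.934 + 1 = 73.934
73.934 is ≥ 71 and < 81 → C

C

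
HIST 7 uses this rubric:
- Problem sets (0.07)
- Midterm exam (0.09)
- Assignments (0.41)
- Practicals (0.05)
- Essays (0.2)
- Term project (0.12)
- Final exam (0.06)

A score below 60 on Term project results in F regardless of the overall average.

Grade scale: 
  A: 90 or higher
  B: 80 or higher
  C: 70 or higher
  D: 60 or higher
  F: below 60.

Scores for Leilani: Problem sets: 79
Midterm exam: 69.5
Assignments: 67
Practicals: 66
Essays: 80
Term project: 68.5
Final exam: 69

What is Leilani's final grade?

Term project score 68.5 ≥ 60: minimum met.
Weighted total:
  Problem sets 79 × 0.07 = 5.53
  Midterm exam 69.5 × 0.09 = 6.255
  Assignments 67 × 0.41 = 27.47
  Practicals 66 × 0.05 = 3.3
  Essays 80 × 0.2 = 16
  Term project 68.5 × 0.12 = 8.22
  Final exam 69 × 0.06 = 4.14
Sum = 70.915
70.915 is ≥ 70 and < 80 → C

C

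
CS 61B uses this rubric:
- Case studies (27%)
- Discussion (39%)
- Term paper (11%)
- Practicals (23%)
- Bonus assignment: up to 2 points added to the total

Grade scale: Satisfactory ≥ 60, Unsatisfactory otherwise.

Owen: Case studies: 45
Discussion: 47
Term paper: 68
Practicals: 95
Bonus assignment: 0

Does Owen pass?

Weighted total:
  Case studies 45 × 0.27 = 12.15
  Discussion 47 × 0.39 = 18.33
  Term paper 68 × 0.11 = 7.48
  Practicals 95 × 0.23 = 21.85
Sum = 59.81
Bonus assignment: 59.81 + 0 = 59.81
59.81 < 60 → Unsatisfactory

Unsatisfactory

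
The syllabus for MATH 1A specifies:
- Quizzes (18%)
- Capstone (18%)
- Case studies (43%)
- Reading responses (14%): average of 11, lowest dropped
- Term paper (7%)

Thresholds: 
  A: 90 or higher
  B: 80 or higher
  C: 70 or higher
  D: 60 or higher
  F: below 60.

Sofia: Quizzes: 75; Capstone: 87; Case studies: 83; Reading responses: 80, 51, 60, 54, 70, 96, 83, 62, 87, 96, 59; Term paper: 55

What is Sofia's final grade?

C

Reading responses: drop 51 → average of remaining 10 = 747/10 = 74.7
Weighted total:
  Quizzes 75 × 0.18 = 13.5
  Capstone 87 × 0.18 = 15.66
  Case studies 83 × 0.43 = 35.69
  Reading responses 74.7 × 0.14 = 10.458
  Term paper 55 × 0.07 = 3.85
Sum = 79.158
79.158 is ≥ 70 and < 80 → C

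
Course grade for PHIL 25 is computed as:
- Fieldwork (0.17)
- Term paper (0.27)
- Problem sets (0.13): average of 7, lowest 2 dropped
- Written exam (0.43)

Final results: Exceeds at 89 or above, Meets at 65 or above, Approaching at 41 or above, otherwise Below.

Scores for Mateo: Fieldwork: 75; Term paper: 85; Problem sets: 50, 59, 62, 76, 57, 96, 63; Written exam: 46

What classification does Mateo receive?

Approaching

Problem sets: drop 50, 57 → average of remaining 5 = 356/5 = 71.2
Weighted total:
  Fieldwork 75 × 0.17 = 12.75
  Term paper 85 × 0.27 = 22.95
  Problem sets 71.2 × 0.13 = 9.256
  Written exam 46 × 0.43 = 19.78
Sum = 64.736
64.736 is ≥ 41 and < 65 → Approaching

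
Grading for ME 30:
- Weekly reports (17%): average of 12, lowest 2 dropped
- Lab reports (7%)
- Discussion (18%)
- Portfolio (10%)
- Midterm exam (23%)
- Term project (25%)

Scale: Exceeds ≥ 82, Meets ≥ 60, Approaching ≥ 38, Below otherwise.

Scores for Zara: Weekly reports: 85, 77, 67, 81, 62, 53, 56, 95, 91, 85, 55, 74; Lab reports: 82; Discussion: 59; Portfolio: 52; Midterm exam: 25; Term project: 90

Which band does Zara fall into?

Meets

Weekly reports: drop 53, 55 → average of remaining 10 = 773/10 = 77.3
Weighted total:
  Weekly reports 77.3 × 0.17 = 13.141
  Lab reports 82 × 0.07 = 5.74
  Discussion 59 × 0.18 = 10.62
  Portfolio 52 × 0.1 = 5.2
  Midterm exam 25 × 0.23 = 5.75
  Term project 90 × 0.25 = 22.5
Sum = 62.951
62.951 is ≥ 60 and < 82 → Meets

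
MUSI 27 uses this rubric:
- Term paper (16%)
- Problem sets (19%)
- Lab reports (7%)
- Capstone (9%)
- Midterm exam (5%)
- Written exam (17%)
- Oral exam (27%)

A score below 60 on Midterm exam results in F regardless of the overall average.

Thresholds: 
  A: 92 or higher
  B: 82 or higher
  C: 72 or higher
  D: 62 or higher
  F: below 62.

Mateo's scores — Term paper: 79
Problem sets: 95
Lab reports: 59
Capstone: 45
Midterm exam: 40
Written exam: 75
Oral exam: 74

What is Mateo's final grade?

F

Midterm exam score 40 < 60: minimum not met.
Weighted total:
  Term paper 79 × 0.16 = 12.64
  Problem sets 95 × 0.19 = 18.05
  Lab reports 59 × 0.07 = 4.13
  Capstone 45 × 0.09 = 4.05
  Midterm exam 40 × 0.05 = 2
  Written exam 75 × 0.17 = 12.75
  Oral exam 74 × 0.27 = 19.98
Sum = 73.6
Because the Midterm exam minimum was not met, the result is F.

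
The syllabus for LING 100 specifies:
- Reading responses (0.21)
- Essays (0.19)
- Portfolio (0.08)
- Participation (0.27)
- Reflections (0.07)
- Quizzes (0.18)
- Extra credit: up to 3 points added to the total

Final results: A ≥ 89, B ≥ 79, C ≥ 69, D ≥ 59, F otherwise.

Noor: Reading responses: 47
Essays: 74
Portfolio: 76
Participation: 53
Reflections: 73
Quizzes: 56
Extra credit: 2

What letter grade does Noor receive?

D

Weighted total:
  Reading responses 47 × 0.21 = 9.87
  Essays 74 × 0.19 = 14.06
  Portfolio 76 × 0.08 = 6.08
  Participation 53 × 0.27 = 14.31
  Reflections 73 × 0.07 = 5.11
  Quizzes 56 × 0.18 = 10.08
Sum = 59.51
Extra credit: 59.51 + 2 = 61.51
61.51 is ≥ 59 and < 69 → D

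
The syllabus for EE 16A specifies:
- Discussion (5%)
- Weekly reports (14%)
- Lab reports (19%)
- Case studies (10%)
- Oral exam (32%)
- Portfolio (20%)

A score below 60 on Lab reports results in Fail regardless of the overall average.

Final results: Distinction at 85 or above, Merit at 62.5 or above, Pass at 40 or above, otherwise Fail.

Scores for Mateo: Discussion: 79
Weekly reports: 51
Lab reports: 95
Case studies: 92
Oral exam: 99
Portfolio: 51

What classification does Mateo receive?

Lab reports score 95 ≥ 60: minimum met.
Weighted total:
  Discussion 79 × 0.05 = 3.95
  Weekly reports 51 × 0.14 = 7.14
  Lab reports 95 × 0.19 = 18.05
  Case studies 92 × 0.1 = 9.2
  Oral exam 99 × 0.32 = 31.68
  Portfolio 51 × 0.2 = 10.2
Sum = 80.22
80.22 is ≥ 62.5 and < 85 → Merit

Merit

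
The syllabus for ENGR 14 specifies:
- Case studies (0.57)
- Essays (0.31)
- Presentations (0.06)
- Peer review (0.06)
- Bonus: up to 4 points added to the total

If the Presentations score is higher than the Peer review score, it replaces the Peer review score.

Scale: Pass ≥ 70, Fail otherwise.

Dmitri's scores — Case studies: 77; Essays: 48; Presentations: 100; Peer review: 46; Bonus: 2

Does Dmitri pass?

Presentations (100) > Peer review (46), so Peer review counts as 100.
Weighted total:
  Case studies 77 × 0.57 = 43.89
  Essays 48 × 0.31 = 14.88
  Presentations 100 × 0.06 = 6
  Peer review 100 × 0.06 = 6
Sum = 70.77
Bonus: 70.77 + 2 = 72.77
72.77 ≥ 70 → Pass

Pass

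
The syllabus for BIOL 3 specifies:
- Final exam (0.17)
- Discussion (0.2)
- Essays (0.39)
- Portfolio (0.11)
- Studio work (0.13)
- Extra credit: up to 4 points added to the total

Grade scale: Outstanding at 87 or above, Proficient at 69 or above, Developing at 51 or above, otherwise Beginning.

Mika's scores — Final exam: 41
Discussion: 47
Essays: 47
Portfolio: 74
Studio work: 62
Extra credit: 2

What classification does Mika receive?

Weighted total:
  Final exam 41 × 0.17 = 6.97
  Discussion 47 × 0.2 = 9.4
  Essays 47 × 0.39 = 18.33
  Portfolio 74 × 0.11 = 8.14
  Studio work 62 × 0.13 = 8.06
Sum = 50.9
Extra credit: 50.9 + 2 = 52.9
52.9 is ≥ 51 and < 69 → Developing

Developing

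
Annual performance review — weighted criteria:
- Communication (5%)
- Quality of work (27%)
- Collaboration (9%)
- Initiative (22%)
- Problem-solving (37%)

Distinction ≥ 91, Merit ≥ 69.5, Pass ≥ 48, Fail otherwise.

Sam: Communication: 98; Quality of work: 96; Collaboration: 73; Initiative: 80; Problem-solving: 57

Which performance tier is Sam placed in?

Weighted total:
  Communication 98 × 0.05 = 4.9
  Quality of work 96 × 0.27 = 25.92
  Collaboration 73 × 0.09 = 6.57
  Initiative 80 × 0.22 = 17.6
  Problem-solving 57 × 0.37 = 21.09
Sum = 76.08
76.08 is ≥ 69.5 and < 91 → Merit

Merit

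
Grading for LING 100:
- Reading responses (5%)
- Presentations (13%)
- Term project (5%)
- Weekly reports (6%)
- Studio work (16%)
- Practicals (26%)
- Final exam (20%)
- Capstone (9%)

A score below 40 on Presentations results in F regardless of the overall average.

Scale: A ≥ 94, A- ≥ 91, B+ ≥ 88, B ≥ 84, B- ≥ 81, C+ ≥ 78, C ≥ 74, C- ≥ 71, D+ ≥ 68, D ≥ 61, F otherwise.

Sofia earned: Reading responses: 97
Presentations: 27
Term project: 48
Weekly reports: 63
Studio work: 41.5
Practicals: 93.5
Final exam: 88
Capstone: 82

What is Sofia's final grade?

F

Presentations score 27 < 40: minimum not met.
Weighted total:
  Reading responses 97 × 0.05 = 4.85
  Presentations 27 × 0.13 = 3.51
  Term project 48 × 0.05 = 2.4
  Weekly reports 63 × 0.06 = 3.78
  Studio work 41.5 × 0.16 = 6.64
  Practicals 93.5 × 0.26 = 24.31
  Final exam 88 × 0.2 = 17.6
  Capstone 82 × 0.09 = 7.38
Sum = 70.47
Because the Presentations minimum was not met, the result is F.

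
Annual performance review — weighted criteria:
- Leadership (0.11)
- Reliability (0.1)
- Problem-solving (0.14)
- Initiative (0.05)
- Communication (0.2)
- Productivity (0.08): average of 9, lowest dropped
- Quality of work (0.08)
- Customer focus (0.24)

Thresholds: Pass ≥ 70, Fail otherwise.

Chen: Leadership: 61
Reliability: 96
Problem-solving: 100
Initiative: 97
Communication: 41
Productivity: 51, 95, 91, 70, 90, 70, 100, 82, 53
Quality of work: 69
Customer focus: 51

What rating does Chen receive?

Productivity: drop 51 → average of remaining 8 = 651/8 = 81.375
Weighted total:
  Leadership 61 × 0.11 = 6.71
  Reliability 96 × 0.1 = 9.6
  Problem-solving 100 × 0.14 = 14
  Initiative 97 × 0.05 = 4.85
  Communication 41 × 0.2 = 8.2
  Productivity 81.375 × 0.08 = 6.51
  Quality of work 69 × 0.08 = 5.52
  Customer focus 51 × 0.24 = 12.24
Sum = 67.63
67.63 < 70 → Fail

Fail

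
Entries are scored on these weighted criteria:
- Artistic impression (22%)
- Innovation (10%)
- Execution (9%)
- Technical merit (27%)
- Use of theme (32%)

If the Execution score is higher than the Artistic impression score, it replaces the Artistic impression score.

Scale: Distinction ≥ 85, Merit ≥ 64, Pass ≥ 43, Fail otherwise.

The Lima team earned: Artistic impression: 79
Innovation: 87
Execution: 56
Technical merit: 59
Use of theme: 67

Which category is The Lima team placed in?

Execution (56) ≤ Artistic impression (79), so Artistic impression stays at 79.
Weighted total:
  Artistic impression 79 × 0.22 = 17.38
  Innovation 87 × 0.1 = 8.7
  Execution 56 × 0.09 = 5.04
  Technical merit 59 × 0.27 = 15.93
  Use of theme 67 × 0.32 = 21.44
Sum = 68.49
68.49 is ≥ 64 and < 85 → Merit

Merit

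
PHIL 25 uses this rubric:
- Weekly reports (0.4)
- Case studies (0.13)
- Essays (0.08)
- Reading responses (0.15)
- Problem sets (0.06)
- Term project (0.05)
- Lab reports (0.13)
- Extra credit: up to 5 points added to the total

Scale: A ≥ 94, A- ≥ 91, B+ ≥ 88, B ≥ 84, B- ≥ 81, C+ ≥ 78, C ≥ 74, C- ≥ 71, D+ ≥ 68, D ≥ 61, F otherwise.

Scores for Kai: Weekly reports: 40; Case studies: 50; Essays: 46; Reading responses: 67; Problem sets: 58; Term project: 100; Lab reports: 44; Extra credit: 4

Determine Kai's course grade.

F

Weighted total:
  Weekly reports 40 × 0.4 = 16
  Case studies 50 × 0.13 = 6.5
  Essays 46 × 0.08 = 3.68
  Reading responses 67 × 0.15 = 10.05
  Problem sets 58 × 0.06 = 3.48
  Term project 100 × 0.05 = 5
  Lab reports 44 × 0.13 = 5.72
Sum = 50.43
Extra credit: 50.43 + 4 = 54.43
54.43 < 61 → F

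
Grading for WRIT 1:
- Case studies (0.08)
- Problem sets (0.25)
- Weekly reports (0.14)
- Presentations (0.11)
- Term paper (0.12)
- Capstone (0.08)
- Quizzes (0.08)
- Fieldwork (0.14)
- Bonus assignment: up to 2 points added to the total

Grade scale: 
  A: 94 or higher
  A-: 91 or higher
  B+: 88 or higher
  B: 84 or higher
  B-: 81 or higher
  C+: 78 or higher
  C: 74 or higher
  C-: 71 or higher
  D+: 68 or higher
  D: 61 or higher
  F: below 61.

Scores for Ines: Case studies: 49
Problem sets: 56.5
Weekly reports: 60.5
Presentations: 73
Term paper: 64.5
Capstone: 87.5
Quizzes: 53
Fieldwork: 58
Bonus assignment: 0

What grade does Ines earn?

D

Weighted total:
  Case studies 49 × 0.08 = 3.92
  Problem sets 56.5 × 0.25 = 14.125
  Weekly reports 60.5 × 0.14 = 8.47
  Presentations 73 × 0.11 = 8.03
  Term paper 64.5 × 0.12 = 7.74
  Capstone 87.5 × 0.08 = 7
  Quizzes 53 × 0.08 = 4.24
  Fieldwork 58 × 0.14 = 8.12
Sum = 61.645
Bonus assignment: 61.645 + 0 = 61.645
61.645 is ≥ 61 and < 68 → D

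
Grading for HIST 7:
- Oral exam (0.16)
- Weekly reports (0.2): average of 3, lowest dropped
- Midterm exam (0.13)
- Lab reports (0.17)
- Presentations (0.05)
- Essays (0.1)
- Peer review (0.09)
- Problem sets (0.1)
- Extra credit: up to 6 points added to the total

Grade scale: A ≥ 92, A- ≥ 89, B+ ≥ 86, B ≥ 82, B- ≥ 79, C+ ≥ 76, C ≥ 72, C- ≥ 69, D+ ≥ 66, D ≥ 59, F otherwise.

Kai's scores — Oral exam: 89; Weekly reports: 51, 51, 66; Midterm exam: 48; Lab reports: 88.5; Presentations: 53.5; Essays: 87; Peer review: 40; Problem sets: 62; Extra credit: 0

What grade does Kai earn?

D+

Weekly reports: drop 51 → average of remaining 2 = 117/2 = 58.5
Weighted total:
  Oral exam 89 × 0.16 = 14.24
  Weekly reports 58.5 × 0.2 = 11.7
  Midterm exam 48 × 0.13 = 6.24
  Lab reports 88.5 × 0.17 = 15.045
  Presentations 53.5 × 0.05 = 2.675
  Essays 87 × 0.1 = 8.7
  Peer review 40 × 0.09 = 3.6
  Problem sets 62 × 0.1 = 6.2
Sum = 68.4
Extra credit: 68.4 + 0 = 68.4
68.4 is ≥ 66 and < 69 → D+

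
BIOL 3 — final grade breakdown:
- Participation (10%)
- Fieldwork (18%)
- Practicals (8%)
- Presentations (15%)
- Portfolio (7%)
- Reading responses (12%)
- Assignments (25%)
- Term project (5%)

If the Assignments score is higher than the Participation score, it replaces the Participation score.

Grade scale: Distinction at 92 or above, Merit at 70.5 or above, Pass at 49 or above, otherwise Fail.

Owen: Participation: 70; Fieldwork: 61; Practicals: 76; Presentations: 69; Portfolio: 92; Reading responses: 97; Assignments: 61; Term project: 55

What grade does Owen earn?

Assignments (61) ≤ Participation (70), so Participation stays at 70.
Weighted total:
  Participation 70 × 0.1 = 7
  Fieldwork 61 × 0.18 = 10.98
  Practicals 76 × 0.08 = 6.08
  Presentations 69 × 0.15 = 10.35
  Portfolio 92 × 0.07 = 6.44
  Reading responses 97 × 0.12 = 11.64
  Assignments 61 × 0.25 = 15.25
  Term project 55 × 0.05 = 2.75
Sum = 70.49
70.49 is ≥ 49 and < 70.5 → Pass

Pass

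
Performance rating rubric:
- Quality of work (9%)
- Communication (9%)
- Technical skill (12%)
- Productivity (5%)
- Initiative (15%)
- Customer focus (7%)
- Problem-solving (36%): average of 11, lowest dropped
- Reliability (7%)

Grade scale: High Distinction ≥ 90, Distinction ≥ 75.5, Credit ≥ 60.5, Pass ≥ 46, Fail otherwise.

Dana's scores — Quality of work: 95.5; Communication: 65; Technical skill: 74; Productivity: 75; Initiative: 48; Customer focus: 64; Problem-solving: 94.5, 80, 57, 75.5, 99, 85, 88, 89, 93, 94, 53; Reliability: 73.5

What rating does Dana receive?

Credit

Problem-solving: drop 53 → average of remaining 10 = 855/10 = 85.5
Weighted total:
  Quality of work 95.5 × 0.09 = 8.595
  Communication 65 × 0.09 = 5.85
  Technical skill 74 × 0.12 = 8.88
  Productivity 75 × 0.05 = 3.75
  Initiative 48 × 0.15 = 7.2
  Customer focus 64 × 0.07 = 4.48
  Problem-solving 85.5 × 0.36 = 30.78
  Reliability 73.5 × 0.07 = 5.145
Sum = 74.68
74.68 is ≥ 60.5 and < 75.5 → Credit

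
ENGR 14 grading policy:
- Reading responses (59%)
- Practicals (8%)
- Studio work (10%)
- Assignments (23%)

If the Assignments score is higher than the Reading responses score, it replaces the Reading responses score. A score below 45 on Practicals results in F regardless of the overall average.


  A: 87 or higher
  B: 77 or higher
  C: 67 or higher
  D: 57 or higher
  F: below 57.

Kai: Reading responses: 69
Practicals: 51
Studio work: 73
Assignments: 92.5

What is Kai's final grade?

A

Assignments (92.5) > Reading responses (69), so Reading responses counts as 92.5.
Practicals score 51 ≥ 45: minimum met.
Weighted total:
  Reading responses 92.5 × 0.59 = 54.575
  Practicals 51 × 0.08 = 4.08
  Studio work 73 × 0.1 = 7.3
  Assignments 92.5 × 0.23 = 21.275
Sum = 87.23
87.23 ≥ 87 → A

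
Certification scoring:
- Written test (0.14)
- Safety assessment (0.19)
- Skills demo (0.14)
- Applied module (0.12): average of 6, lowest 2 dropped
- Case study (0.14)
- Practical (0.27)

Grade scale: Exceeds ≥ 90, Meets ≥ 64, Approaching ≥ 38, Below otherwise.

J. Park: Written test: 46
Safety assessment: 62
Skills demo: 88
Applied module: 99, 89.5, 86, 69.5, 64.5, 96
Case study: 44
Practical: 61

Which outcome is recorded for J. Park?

Applied module: drop 64.5, 69.5 → average of remaining 4 = 370.5/4 = 92.625
Weighted total:
  Written test 46 × 0.14 = 6.44
  Safety assessment 62 × 0.19 = 11.78
  Skills demo 88 × 0.14 = 12.32
  Applied module 92.625 × 0.12 = 11.115
  Case study 44 × 0.14 = 6.16
  Practical 61 × 0.27 = 16.47
Sum = 64.285
64.285 is ≥ 64 and < 90 → Meets

Meets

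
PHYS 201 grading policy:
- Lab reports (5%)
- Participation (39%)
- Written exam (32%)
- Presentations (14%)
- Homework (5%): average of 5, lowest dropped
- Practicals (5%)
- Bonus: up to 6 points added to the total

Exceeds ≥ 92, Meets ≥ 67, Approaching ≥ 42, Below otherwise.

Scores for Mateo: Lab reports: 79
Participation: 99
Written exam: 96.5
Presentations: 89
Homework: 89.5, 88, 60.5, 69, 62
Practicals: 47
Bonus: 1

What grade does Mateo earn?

Exceeds

Homework: drop 60.5 → average of remaining 4 = 308.5/4 = 77.125
Weighted total:
  Lab reports 79 × 0.05 = 3.95
  Participation 99 × 0.39 = 38.61
  Written exam 96.5 × 0.32 = 30.88
  Presentations 89 × 0.14 = 12.46
  Homework 77.125 × 0.05 = 3.85625
  Practicals 47 × 0.05 = 2.35
Sum = 92.10625
Bonus: 92.10625 + 1 = 93.10625
93.10625 ≥ 92 → Exceeds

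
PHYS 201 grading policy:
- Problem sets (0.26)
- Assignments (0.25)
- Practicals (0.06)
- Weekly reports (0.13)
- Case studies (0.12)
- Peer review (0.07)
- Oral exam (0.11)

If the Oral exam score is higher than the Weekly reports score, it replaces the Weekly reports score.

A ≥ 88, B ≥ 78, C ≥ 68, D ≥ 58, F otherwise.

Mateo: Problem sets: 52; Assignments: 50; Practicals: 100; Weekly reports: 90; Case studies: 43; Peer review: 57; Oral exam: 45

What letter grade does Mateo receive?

F

Oral exam (45) ≤ Weekly reports (90), so Weekly reports stays at 90.
Weighted total:
  Problem sets 52 × 0.26 = 13.52
  Assignments 50 × 0.25 = 12.5
  Practicals 100 × 0.06 = 6
  Weekly reports 90 × 0.13 = 11.7
  Case studies 43 × 0.12 = 5.16
  Peer review 57 × 0.07 = 3.99
  Oral exam 45 × 0.11 = 4.95
Sum = 57.82
57.82 < 58 → F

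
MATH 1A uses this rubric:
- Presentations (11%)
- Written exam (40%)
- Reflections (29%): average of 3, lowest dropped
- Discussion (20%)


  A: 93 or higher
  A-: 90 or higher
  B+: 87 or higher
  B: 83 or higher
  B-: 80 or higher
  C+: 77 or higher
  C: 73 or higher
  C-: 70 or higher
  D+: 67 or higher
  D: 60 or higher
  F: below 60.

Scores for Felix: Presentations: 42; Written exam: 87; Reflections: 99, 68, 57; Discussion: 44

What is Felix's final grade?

Reflections: drop 57 → average of remaining 2 = 167/2 = 83.5
Weighted total:
  Presentations 42 × 0.11 = 4.62
  Written exam 87 × 0.4 = 34.8
  Reflections 83.5 × 0.29 = 24.215
  Discussion 44 × 0.2 = 8.8
Sum = 72.435
72.435 is ≥ 70 and < 73 → C-

C-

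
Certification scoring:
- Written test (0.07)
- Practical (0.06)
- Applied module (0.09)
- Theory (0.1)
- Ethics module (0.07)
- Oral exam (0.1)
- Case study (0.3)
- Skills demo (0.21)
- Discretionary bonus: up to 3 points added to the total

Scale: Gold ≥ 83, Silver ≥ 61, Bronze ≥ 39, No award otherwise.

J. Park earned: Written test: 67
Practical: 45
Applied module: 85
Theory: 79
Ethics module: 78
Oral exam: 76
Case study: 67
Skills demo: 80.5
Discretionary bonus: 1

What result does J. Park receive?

Weighted total:
  Written test 67 × 0.07 = 4.69
  Practical 45 × 0.06 = 2.7
  Applied module 85 × 0.09 = 7.65
  Theory 79 × 0.1 = 7.9
  Ethics module 78 × 0.07 = 5.46
  Oral exam 76 × 0.1 = 7.6
  Case study 67 × 0.3 = 20.1
  Skills demo 80.5 × 0.21 = 16.905
Sum = 73.005
Discretionary bonus: 73.005 + 1 = 74.005
74.005 is ≥ 61 and < 83 → Silver

Silver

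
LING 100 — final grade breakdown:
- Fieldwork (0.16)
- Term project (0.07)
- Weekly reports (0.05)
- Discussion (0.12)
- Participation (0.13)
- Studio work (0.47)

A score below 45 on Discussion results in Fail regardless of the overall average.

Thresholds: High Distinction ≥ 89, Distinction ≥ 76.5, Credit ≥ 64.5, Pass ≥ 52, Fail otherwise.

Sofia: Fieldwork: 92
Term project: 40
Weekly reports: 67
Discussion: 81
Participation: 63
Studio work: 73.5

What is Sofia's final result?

Discussion score 81 ≥ 45: minimum met.
Weighted total:
  Fieldwork 92 × 0.16 = 14.72
  Term project 40 × 0.07 = 2.8
  Weekly reports 67 × 0.05 = 3.35
  Discussion 81 × 0.12 = 9.72
  Participation 63 × 0.13 = 8.19
  Studio work 73.5 × 0.47 = 34.545
Sum = 73.325
73.325 is ≥ 64.5 and < 76.5 → Credit

Credit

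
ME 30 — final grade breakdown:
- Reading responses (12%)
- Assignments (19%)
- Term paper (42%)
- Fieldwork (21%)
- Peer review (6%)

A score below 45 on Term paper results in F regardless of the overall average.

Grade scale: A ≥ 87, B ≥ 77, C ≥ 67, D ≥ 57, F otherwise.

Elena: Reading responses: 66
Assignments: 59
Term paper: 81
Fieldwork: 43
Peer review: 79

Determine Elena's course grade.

Term paper score 81 ≥ 45: minimum met.
Weighted total:
  Reading responses 66 × 0.12 = 7.92
  Assignments 59 × 0.19 = 11.21
  Term paper 81 × 0.42 = 34.02
  Fieldwork 43 × 0.21 = 9.03
  Peer review 79 × 0.06 = 4.74
Sum = 66.92
66.92 is ≥ 57 and < 67 → D

D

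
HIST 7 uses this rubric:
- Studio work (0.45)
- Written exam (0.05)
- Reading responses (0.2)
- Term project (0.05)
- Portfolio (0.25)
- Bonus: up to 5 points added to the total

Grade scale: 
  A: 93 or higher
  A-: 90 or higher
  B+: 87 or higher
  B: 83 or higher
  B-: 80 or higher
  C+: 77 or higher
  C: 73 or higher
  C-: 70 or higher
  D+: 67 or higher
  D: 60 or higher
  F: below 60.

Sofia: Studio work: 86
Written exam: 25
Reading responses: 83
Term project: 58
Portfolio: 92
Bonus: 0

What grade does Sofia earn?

Weighted total:
  Studio work 86 × 0.45 = 38.7
  Written exam 25 × 0.05 = 1.25
  Reading responses 83 × 0.2 = 16.6
  Term project 58 × 0.05 = 2.9
  Portfolio 92 × 0.25 = 23
Sum = 82.45
Bonus: 82.45 + 0 = 82.45
82.45 is ≥ 80 and < 83 → B-

B-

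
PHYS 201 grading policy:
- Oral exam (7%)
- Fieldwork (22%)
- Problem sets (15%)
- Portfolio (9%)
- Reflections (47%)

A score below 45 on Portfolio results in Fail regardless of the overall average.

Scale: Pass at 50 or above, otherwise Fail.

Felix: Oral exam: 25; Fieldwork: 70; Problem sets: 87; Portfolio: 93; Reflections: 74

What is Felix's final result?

Pass

Portfolio score 93 ≥ 45: minimum met.
Weighted total:
  Oral exam 25 × 0.07 = 1.75
  Fieldwork 70 × 0.22 = 15.4
  Problem sets 87 × 0.15 = 13.05
  Portfolio 93 × 0.09 = 8.37
  Reflections 74 × 0.47 = 34.78
Sum = 73.35
73.35 ≥ 50 → Pass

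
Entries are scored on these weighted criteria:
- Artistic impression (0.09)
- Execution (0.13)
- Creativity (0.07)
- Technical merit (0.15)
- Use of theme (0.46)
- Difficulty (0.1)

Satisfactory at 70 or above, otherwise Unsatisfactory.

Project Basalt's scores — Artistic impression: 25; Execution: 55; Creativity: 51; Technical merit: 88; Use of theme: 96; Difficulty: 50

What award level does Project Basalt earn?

Weighted total:
  Artistic impression 25 × 0.09 = 2.25
  Execution 55 × 0.13 = 7.15
  Creativity 51 × 0.07 = 3.57
  Technical merit 88 × 0.15 = 13.2
  Use of theme 96 × 0.46 = 44.16
  Difficulty 50 × 0.1 = 5
Sum = 75.33
75.33 ≥ 70 → Satisfactory

Satisfactory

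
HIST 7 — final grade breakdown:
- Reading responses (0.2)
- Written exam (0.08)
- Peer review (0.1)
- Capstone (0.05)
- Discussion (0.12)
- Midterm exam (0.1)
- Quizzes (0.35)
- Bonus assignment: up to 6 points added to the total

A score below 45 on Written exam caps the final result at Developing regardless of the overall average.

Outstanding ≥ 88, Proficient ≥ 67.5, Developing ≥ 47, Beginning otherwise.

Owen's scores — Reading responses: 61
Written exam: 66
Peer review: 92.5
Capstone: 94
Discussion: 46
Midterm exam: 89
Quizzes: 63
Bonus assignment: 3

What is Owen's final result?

Proficient

Written exam score 66 ≥ 45: minimum met.
Weighted total:
  Reading responses 61 × 0.2 = 12.2
  Written exam 66 × 0.08 = 5.28
  Peer review 92.5 × 0.1 = 9.25
  Capstone 94 × 0.05 = 4.7
  Discussion 46 × 0.12 = 5.52
  Midterm exam 89 × 0.1 = 8.9
  Quizzes 63 × 0.35 = 22.05
Sum = 67.9
Bonus assignment: 67.9 + 3 = 70.9
70.9 is ≥ 67.5 and < 88 → Proficient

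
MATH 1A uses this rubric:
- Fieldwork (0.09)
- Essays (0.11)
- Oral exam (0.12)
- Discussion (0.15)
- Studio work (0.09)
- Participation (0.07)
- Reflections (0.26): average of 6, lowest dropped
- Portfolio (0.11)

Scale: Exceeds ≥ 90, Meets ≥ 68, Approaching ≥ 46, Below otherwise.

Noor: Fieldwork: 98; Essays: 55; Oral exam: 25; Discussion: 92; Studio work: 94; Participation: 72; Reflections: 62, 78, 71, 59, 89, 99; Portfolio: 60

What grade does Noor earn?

Reflections: drop 59 → average of remaining 5 = 399/5 = 79.8
Weighted total:
  Fieldwork 98 × 0.09 = 8.82
  Essays 55 × 0.11 = 6.05
  Oral exam 25 × 0.12 = 3
  Discussion 92 × 0.15 = 13.8
  Studio work 94 × 0.09 = 8.46
  Participation 72 × 0.07 = 5.04
  Reflections 79.8 × 0.26 = 20.748
  Portfolio 60 × 0.11 = 6.6
Sum = 72.518
72.518 is ≥ 68 and < 90 → Meets

Meets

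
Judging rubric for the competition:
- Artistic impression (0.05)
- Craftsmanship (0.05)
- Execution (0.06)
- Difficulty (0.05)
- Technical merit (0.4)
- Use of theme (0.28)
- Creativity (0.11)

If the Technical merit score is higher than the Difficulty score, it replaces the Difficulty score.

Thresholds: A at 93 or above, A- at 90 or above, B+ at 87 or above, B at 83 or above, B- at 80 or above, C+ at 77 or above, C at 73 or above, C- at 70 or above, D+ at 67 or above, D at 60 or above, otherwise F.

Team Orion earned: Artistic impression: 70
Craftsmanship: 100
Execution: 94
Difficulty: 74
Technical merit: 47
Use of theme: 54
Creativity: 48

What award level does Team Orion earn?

F

Technical merit (47) ≤ Difficulty (74), so Difficulty stays at 74.
Weighted total:
  Artistic impression 70 × 0.05 = 3.5
  Craftsmanship 100 × 0.05 = 5
  Execution 94 × 0.06 = 5.64
  Difficulty 74 × 0.05 = 3.7
  Technical merit 47 × 0.4 = 18.8
  Use of theme 54 × 0.28 = 15.12
  Creativity 48 × 0.11 = 5.28
Sum = 57.04
57.04 < 60 → F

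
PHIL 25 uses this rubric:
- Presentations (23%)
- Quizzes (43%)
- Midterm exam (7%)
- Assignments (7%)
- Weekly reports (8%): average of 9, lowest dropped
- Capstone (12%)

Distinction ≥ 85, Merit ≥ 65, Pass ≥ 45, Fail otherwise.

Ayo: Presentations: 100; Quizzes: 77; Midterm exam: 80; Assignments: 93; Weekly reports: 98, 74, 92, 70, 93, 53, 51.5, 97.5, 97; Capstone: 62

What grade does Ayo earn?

Weekly reports: drop 51.5 → average of remaining 8 = 674.5/8 = 84.3125
Weighted total:
  Presentations 100 × 0.23 = 23
  Quizzes 77 × 0.43 = 33.11
  Midterm exam 80 × 0.07 = 5.6
  Assignments 93 × 0.07 = 6.51
  Weekly reports 84.3125 × 0.08 = 6.745
  Capstone 62 × 0.12 = 7.44
Sum = 82.405
82.405 is ≥ 65 and < 85 → Merit

Merit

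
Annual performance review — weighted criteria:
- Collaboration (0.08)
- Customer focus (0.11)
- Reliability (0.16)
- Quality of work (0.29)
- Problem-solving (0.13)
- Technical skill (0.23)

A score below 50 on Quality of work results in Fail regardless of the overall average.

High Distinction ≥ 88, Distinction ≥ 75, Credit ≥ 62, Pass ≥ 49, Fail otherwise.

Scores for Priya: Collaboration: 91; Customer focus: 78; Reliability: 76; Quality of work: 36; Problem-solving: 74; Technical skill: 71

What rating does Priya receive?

Quality of work score 36 < 50: minimum not met.
Weighted total:
  Collaboration 91 × 0.08 = 7.28
  Customer focus 78 × 0.11 = 8.58
  Reliability 76 × 0.16 = 12.16
  Quality of work 36 × 0.29 = 10.44
  Problem-solving 74 × 0.13 = 9.62
  Technical skill 71 × 0.23 = 16.33
Sum = 64.41
Because the Quality of work minimum was not met, the result is Fail.

Fail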